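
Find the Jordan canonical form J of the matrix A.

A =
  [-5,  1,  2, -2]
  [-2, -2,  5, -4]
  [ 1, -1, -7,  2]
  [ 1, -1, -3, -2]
J_3(-4) ⊕ J_1(-4)

The characteristic polynomial is
  det(x·I − A) = x^4 + 16*x^3 + 96*x^2 + 256*x + 256 = (x + 4)^4

Eigenvalues and multiplicities (the geometric multiplicity of λ is n − rank(A − λI), which equals the number of Jordan blocks for λ):
  λ = -4: algebraic multiplicity = 4, geometric multiplicity = 2

Determining the block sizes for each eigenvalue:
  λ = -4: with am = 4 and gm = 2, the partition is not yet determined (e.g. several partitions of 4 into 2 parts exist). Let N = A − (-4)·I. Computing rank(N^1) = 2, rank(N^2) = 1, rank(N^3) = 0; the number of blocks of size ≥ j is rank(N^{j−1}) − rank(N^j), giving [2, 1, 1]. So we have 1 block(s) of size 3, 1 block(s) of size 1 → block sizes [3, 1]

Assembling the blocks gives a Jordan form
J =
  [-4,  1,  0,  0]
  [ 0, -4,  1,  0]
  [ 0,  0, -4,  0]
  [ 0,  0,  0, -4]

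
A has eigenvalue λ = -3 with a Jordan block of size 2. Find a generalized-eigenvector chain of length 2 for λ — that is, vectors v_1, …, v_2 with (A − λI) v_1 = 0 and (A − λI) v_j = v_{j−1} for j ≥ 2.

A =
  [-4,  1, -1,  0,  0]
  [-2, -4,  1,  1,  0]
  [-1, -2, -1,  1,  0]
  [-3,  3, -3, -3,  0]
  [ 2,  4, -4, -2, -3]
A Jordan chain for λ = -3 of length 2:
v_1 = (-1, -2, -1, -3, 2)ᵀ
v_2 = (1, 0, 0, 0, 0)ᵀ

Let N = A − (-3)·I. We want v_2 with N^2 v_2 = 0 but N^1 v_2 ≠ 0; then v_{j-1} := N · v_j for j = 2, …, 2.

Pick v_2 = (1, 0, 0, 0, 0)ᵀ.
Then v_1 = N · v_2 = (-1, -2, -1, -3, 2)ᵀ.

Sanity check: (A − (-3)·I) v_1 = (0, 0, 0, 0, 0)ᵀ = 0. ✓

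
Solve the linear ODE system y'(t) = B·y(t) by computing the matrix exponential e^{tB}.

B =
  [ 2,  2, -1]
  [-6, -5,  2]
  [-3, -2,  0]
e^{tB} =
  [3*t*exp(-t) + exp(-t), 2*t*exp(-t), -t*exp(-t)]
  [-6*t*exp(-t), -4*t*exp(-t) + exp(-t), 2*t*exp(-t)]
  [-3*t*exp(-t), -2*t*exp(-t), t*exp(-t) + exp(-t)]

Strategy: write B = P · J · P⁻¹ where J is a Jordan canonical form, so e^{tB} = P · e^{tJ} · P⁻¹, and e^{tJ} can be computed block-by-block.

B has Jordan form
J =
  [-1,  1,  0]
  [ 0, -1,  0]
  [ 0,  0, -1]
(up to reordering of blocks).

Per-block formulas:
  For a 1×1 block at λ = -1: exp(t · [-1]) = [e^(-1t)].
  For a 2×2 Jordan block J_2(-1): exp(t · J_2(-1)) = e^(-1t)·(I + t·N), where N is the 2×2 nilpotent shift.

After assembling e^{tJ} and conjugating by P, we get:

e^{tB} =
  [3*t*exp(-t) + exp(-t), 2*t*exp(-t), -t*exp(-t)]
  [-6*t*exp(-t), -4*t*exp(-t) + exp(-t), 2*t*exp(-t)]
  [-3*t*exp(-t), -2*t*exp(-t), t*exp(-t) + exp(-t)]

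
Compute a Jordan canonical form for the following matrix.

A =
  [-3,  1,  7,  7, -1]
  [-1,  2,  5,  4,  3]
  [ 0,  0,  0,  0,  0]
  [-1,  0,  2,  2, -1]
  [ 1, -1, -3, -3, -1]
J_3(0) ⊕ J_2(0)

The characteristic polynomial is
  det(x·I − A) = x^5

Eigenvalues and multiplicities (the geometric multiplicity of λ is n − rank(A − λI), which equals the number of Jordan blocks for λ):
  λ = 0: algebraic multiplicity = 5, geometric multiplicity = 2

Determining the block sizes for each eigenvalue:
  λ = 0: with am = 5 and gm = 2, the partition is not yet determined (e.g. several partitions of 5 into 2 parts exist). Let N = A − (0)·I. Computing rank(N^1) = 3, rank(N^2) = 1, rank(N^3) = 0; the number of blocks of size ≥ j is rank(N^{j−1}) − rank(N^j), giving [2, 2, 1]. So we have 1 block(s) of size 3, 1 block(s) of size 2 → block sizes [3, 2]

Assembling the blocks gives a Jordan form
J =
  [0, 1, 0, 0, 0]
  [0, 0, 1, 0, 0]
  [0, 0, 0, 0, 0]
  [0, 0, 0, 0, 1]
  [0, 0, 0, 0, 0]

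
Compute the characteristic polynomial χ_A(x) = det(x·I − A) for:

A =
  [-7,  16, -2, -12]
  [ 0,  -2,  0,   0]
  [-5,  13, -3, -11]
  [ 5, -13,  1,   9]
x^4 + 3*x^3 - 6*x^2 - 28*x - 24

Expanding det(x·I − A) (e.g. by cofactor expansion or by noting that A is similar to its Jordan form J, which has the same characteristic polynomial as A) gives
  χ_A(x) = x^4 + 3*x^3 - 6*x^2 - 28*x - 24
which factors as (x - 3)*(x + 2)^3. The eigenvalues (with algebraic multiplicities) are λ = -2 with multiplicity 3, λ = 3 with multiplicity 1.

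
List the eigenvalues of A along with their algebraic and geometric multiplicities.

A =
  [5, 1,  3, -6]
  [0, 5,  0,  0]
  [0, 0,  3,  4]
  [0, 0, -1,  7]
λ = 5: alg = 4, geom = 2

Step 1 — factor the characteristic polynomial to read off the algebraic multiplicities:
  χ_A(x) = (x - 5)^4

Step 2 — compute geometric multiplicities via the rank-nullity identity g(λ) = n − rank(A − λI):
  rank(A − (5)·I) = 2, so dim ker(A − (5)·I) = n − 2 = 2

Summary:
  λ = 5: algebraic multiplicity = 4, geometric multiplicity = 2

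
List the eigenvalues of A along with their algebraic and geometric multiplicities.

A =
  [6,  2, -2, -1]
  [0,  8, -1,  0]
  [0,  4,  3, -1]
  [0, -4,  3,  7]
λ = 6: alg = 4, geom = 2

Step 1 — factor the characteristic polynomial to read off the algebraic multiplicities:
  χ_A(x) = (x - 6)^4

Step 2 — compute geometric multiplicities via the rank-nullity identity g(λ) = n − rank(A − λI):
  rank(A − (6)·I) = 2, so dim ker(A − (6)·I) = n − 2 = 2

Summary:
  λ = 6: algebraic multiplicity = 4, geometric multiplicity = 2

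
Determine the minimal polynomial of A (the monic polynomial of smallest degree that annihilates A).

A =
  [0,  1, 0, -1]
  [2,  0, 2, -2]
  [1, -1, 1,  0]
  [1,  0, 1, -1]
x^3

The characteristic polynomial is χ_A(x) = x^4, so the eigenvalues are known. The minimal polynomial is
  m_A(x) = Π_λ (x − λ)^{k_λ}
where k_λ is the size of the *largest* Jordan block for λ (equivalently, the smallest k with (A − λI)^k v = 0 for every generalised eigenvector v of λ).

  λ = 0: largest Jordan block has size 3, contributing (x − 0)^3

So m_A(x) = x^3 = x^3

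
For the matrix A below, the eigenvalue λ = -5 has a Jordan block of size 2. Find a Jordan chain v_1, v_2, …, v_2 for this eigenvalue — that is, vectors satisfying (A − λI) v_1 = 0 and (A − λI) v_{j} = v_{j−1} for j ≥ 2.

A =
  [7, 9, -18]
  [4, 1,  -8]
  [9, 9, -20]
A Jordan chain for λ = -5 of length 2:
v_1 = (9, 6, 9)ᵀ
v_2 = (0, 1, 0)ᵀ

Let N = A − (-5)·I. We want v_2 with N^2 v_2 = 0 but N^1 v_2 ≠ 0; then v_{j-1} := N · v_j for j = 2, …, 2.

Pick v_2 = (0, 1, 0)ᵀ.
Then v_1 = N · v_2 = (9, 6, 9)ᵀ.

Sanity check: (A − (-5)·I) v_1 = (0, 0, 0)ᵀ = 0. ✓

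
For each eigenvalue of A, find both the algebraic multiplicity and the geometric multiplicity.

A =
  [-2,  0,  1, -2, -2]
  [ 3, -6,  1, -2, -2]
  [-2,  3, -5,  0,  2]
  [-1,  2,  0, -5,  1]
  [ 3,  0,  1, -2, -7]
λ = -5: alg = 5, geom = 2

Step 1 — factor the characteristic polynomial to read off the algebraic multiplicities:
  χ_A(x) = (x + 5)^5

Step 2 — compute geometric multiplicities via the rank-nullity identity g(λ) = n − rank(A − λI):
  rank(A − (-5)·I) = 3, so dim ker(A − (-5)·I) = n − 3 = 2

Summary:
  λ = -5: algebraic multiplicity = 5, geometric multiplicity = 2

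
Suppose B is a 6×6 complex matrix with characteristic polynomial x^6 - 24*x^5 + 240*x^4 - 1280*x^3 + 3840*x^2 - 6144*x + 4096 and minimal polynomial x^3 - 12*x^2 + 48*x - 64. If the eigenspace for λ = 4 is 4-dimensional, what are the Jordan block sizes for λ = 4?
Block sizes for λ = 4: [3, 1, 1, 1]

Step 1 — from the characteristic polynomial, algebraic multiplicity of λ = 4 is 6. From dim ker(B − (4)·I) = 4, there are exactly 4 Jordan blocks for λ = 4.
Step 2 — from the minimal polynomial, the factor (x − 4)^3 tells us the largest block for λ = 4 has size 3.
Step 3 — with total size 6, 4 blocks, and largest block 3, the block sizes (in nonincreasing order) are [3, 1, 1, 1].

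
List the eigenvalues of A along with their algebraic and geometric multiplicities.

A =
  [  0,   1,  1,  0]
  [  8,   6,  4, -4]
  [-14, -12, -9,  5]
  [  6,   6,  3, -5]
λ = -2: alg = 4, geom = 2

Step 1 — factor the characteristic polynomial to read off the algebraic multiplicities:
  χ_A(x) = (x + 2)^4

Step 2 — compute geometric multiplicities via the rank-nullity identity g(λ) = n − rank(A − λI):
  rank(A − (-2)·I) = 2, so dim ker(A − (-2)·I) = n − 2 = 2

Summary:
  λ = -2: algebraic multiplicity = 4, geometric multiplicity = 2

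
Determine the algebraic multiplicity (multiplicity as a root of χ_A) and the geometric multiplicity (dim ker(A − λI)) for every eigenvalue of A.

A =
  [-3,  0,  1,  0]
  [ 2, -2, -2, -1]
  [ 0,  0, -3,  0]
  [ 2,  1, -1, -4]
λ = -3: alg = 4, geom = 2

Step 1 — factor the characteristic polynomial to read off the algebraic multiplicities:
  χ_A(x) = (x + 3)^4

Step 2 — compute geometric multiplicities via the rank-nullity identity g(λ) = n − rank(A − λI):
  rank(A − (-3)·I) = 2, so dim ker(A − (-3)·I) = n − 2 = 2

Summary:
  λ = -3: algebraic multiplicity = 4, geometric multiplicity = 2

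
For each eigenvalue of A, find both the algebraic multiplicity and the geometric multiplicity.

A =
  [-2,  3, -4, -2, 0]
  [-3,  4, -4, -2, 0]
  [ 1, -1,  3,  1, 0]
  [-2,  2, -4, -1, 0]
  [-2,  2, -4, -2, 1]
λ = 1: alg = 5, geom = 3

Step 1 — factor the characteristic polynomial to read off the algebraic multiplicities:
  χ_A(x) = (x - 1)^5

Step 2 — compute geometric multiplicities via the rank-nullity identity g(λ) = n − rank(A − λI):
  rank(A − (1)·I) = 2, so dim ker(A − (1)·I) = n − 2 = 3

Summary:
  λ = 1: algebraic multiplicity = 5, geometric multiplicity = 3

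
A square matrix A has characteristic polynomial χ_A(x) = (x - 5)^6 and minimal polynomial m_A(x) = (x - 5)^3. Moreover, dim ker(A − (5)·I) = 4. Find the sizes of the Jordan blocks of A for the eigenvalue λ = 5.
Block sizes for λ = 5: [3, 1, 1, 1]

Step 1 — from the characteristic polynomial, algebraic multiplicity of λ = 5 is 6. From dim ker(A − (5)·I) = 4, there are exactly 4 Jordan blocks for λ = 5.
Step 2 — from the minimal polynomial, the factor (x − 5)^3 tells us the largest block for λ = 5 has size 3.
Step 3 — with total size 6, 4 blocks, and largest block 3, the block sizes (in nonincreasing order) are [3, 1, 1, 1].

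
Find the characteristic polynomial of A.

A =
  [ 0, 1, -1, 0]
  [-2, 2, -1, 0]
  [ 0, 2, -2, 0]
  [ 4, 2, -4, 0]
x^4

Expanding det(x·I − A) (e.g. by cofactor expansion or by noting that A is similar to its Jordan form J, which has the same characteristic polynomial as A) gives
  χ_A(x) = x^4
which factors as x^4. The eigenvalues (with algebraic multiplicities) are λ = 0 with multiplicity 4.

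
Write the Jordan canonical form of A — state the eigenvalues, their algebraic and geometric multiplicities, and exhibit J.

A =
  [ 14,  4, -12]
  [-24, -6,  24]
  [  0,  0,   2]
J_1(2) ⊕ J_1(2) ⊕ J_1(6)

The characteristic polynomial is
  det(x·I − A) = x^3 - 10*x^2 + 28*x - 24 = (x - 6)*(x - 2)^2

Eigenvalues and multiplicities (the geometric multiplicity of λ is n − rank(A − λI), which equals the number of Jordan blocks for λ):
  λ = 2: algebraic multiplicity = 2, geometric multiplicity = 2
  λ = 6: algebraic multiplicity = 1, geometric multiplicity = 1

Determining the block sizes for each eigenvalue:
  λ = 2: gm = am = 2, so every block has size 1 → block sizes [1, 1]
  λ = 6: one block (gm = 1), so the single block has size am = 1 → block sizes [1]

Assembling the blocks gives a Jordan form
J =
  [2, 0, 0]
  [0, 2, 0]
  [0, 0, 6]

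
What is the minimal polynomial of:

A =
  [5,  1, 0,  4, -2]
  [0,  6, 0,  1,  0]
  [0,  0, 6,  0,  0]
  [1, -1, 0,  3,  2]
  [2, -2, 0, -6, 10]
x^3 - 18*x^2 + 108*x - 216

The characteristic polynomial is χ_A(x) = (x - 6)^5, so the eigenvalues are known. The minimal polynomial is
  m_A(x) = Π_λ (x − λ)^{k_λ}
where k_λ is the size of the *largest* Jordan block for λ (equivalently, the smallest k with (A − λI)^k v = 0 for every generalised eigenvector v of λ).

  λ = 6: largest Jordan block has size 3, contributing (x − 6)^3

So m_A(x) = (x - 6)^3 = x^3 - 18*x^2 + 108*x - 216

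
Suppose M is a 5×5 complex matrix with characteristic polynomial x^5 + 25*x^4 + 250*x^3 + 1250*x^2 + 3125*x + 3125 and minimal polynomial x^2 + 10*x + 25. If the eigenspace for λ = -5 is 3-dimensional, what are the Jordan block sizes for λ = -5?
Block sizes for λ = -5: [2, 2, 1]

Step 1 — from the characteristic polynomial, algebraic multiplicity of λ = -5 is 5. From dim ker(M − (-5)·I) = 3, there are exactly 3 Jordan blocks for λ = -5.
Step 2 — from the minimal polynomial, the factor (x + 5)^2 tells us the largest block for λ = -5 has size 2.
Step 3 — with total size 5, 3 blocks, and largest block 2, the block sizes (in nonincreasing order) are [2, 2, 1].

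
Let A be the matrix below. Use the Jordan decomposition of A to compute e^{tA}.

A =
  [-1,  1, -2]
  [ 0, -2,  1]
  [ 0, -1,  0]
e^{tA} =
  [exp(-t), t^2*exp(-t)/2 + t*exp(-t), -t^2*exp(-t)/2 - 2*t*exp(-t)]
  [0, -t*exp(-t) + exp(-t), t*exp(-t)]
  [0, -t*exp(-t), t*exp(-t) + exp(-t)]

Strategy: write A = P · J · P⁻¹ where J is a Jordan canonical form, so e^{tA} = P · e^{tJ} · P⁻¹, and e^{tJ} can be computed block-by-block.

A has Jordan form
J =
  [-1,  1,  0]
  [ 0, -1,  1]
  [ 0,  0, -1]
(up to reordering of blocks).

Per-block formulas:
  For a 3×3 Jordan block J_3(-1): exp(t · J_3(-1)) = e^(-1t)·(I + t·N + (t^2/2)·N^2), where N is the 3×3 nilpotent shift.

After assembling e^{tJ} and conjugating by P, we get:

e^{tA} =
  [exp(-t), t^2*exp(-t)/2 + t*exp(-t), -t^2*exp(-t)/2 - 2*t*exp(-t)]
  [0, -t*exp(-t) + exp(-t), t*exp(-t)]
  [0, -t*exp(-t), t*exp(-t) + exp(-t)]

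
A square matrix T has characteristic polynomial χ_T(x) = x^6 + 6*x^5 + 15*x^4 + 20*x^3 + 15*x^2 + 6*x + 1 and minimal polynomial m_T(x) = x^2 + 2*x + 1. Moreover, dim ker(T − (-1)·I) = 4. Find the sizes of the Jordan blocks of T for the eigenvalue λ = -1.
Block sizes for λ = -1: [2, 2, 1, 1]

Step 1 — from the characteristic polynomial, algebraic multiplicity of λ = -1 is 6. From dim ker(T − (-1)·I) = 4, there are exactly 4 Jordan blocks for λ = -1.
Step 2 — from the minimal polynomial, the factor (x + 1)^2 tells us the largest block for λ = -1 has size 2.
Step 3 — with total size 6, 4 blocks, and largest block 2, the block sizes (in nonincreasing order) are [2, 2, 1, 1].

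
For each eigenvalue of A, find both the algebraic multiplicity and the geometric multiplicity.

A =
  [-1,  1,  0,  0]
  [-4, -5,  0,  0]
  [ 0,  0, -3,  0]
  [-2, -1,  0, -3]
λ = -3: alg = 4, geom = 3

Step 1 — factor the characteristic polynomial to read off the algebraic multiplicities:
  χ_A(x) = (x + 3)^4

Step 2 — compute geometric multiplicities via the rank-nullity identity g(λ) = n − rank(A − λI):
  rank(A − (-3)·I) = 1, so dim ker(A − (-3)·I) = n − 1 = 3

Summary:
  λ = -3: algebraic multiplicity = 4, geometric multiplicity = 3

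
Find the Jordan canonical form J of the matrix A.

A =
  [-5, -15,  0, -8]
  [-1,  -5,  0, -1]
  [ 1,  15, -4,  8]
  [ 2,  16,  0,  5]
J_2(-4) ⊕ J_1(-4) ⊕ J_1(3)

The characteristic polynomial is
  det(x·I − A) = x^4 + 9*x^3 + 12*x^2 - 80*x - 192 = (x - 3)*(x + 4)^3

Eigenvalues and multiplicities (the geometric multiplicity of λ is n − rank(A − λI), which equals the number of Jordan blocks for λ):
  λ = -4: algebraic multiplicity = 3, geometric multiplicity = 2
  λ = 3: algebraic multiplicity = 1, geometric multiplicity = 1

Determining the block sizes for each eigenvalue:
  λ = -4: 2 blocks summing to 3 forces exactly one block of size 2 and the rest size 1 → block sizes [2, 1]
  λ = 3: one block (gm = 1), so the single block has size am = 1 → block sizes [1]

Assembling the blocks gives a Jordan form
J =
  [-4,  1,  0, 0]
  [ 0, -4,  0, 0]
  [ 0,  0, -4, 0]
  [ 0,  0,  0, 3]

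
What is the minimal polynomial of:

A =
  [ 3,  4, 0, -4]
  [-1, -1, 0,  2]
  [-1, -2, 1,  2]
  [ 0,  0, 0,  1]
x^2 - 2*x + 1

The characteristic polynomial is χ_A(x) = (x - 1)^4, so the eigenvalues are known. The minimal polynomial is
  m_A(x) = Π_λ (x − λ)^{k_λ}
where k_λ is the size of the *largest* Jordan block for λ (equivalently, the smallest k with (A − λI)^k v = 0 for every generalised eigenvector v of λ).

  λ = 1: largest Jordan block has size 2, contributing (x − 1)^2

So m_A(x) = (x - 1)^2 = x^2 - 2*x + 1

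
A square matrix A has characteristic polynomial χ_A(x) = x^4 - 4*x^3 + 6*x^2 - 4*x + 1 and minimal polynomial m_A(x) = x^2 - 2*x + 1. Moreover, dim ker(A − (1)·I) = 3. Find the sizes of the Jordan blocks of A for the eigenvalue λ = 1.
Block sizes for λ = 1: [2, 1, 1]

Step 1 — from the characteristic polynomial, algebraic multiplicity of λ = 1 is 4. From dim ker(A − (1)·I) = 3, there are exactly 3 Jordan blocks for λ = 1.
Step 2 — from the minimal polynomial, the factor (x − 1)^2 tells us the largest block for λ = 1 has size 2.
Step 3 — with total size 4, 3 blocks, and largest block 2, the block sizes (in nonincreasing order) are [2, 1, 1].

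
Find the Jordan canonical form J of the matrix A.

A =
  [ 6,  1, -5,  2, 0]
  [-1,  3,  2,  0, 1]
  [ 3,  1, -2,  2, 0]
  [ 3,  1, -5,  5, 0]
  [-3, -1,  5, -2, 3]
J_3(3) ⊕ J_1(3) ⊕ J_1(3)

The characteristic polynomial is
  det(x·I − A) = x^5 - 15*x^4 + 90*x^3 - 270*x^2 + 405*x - 243 = (x - 3)^5

Eigenvalues and multiplicities (the geometric multiplicity of λ is n − rank(A − λI), which equals the number of Jordan blocks for λ):
  λ = 3: algebraic multiplicity = 5, geometric multiplicity = 3

Determining the block sizes for each eigenvalue:
  λ = 3: with am = 5 and gm = 3, the partition is not yet determined (e.g. several partitions of 5 into 3 parts exist). Let N = A − (3)·I. Computing rank(N^1) = 2, rank(N^2) = 1, rank(N^3) = 0; the number of blocks of size ≥ j is rank(N^{j−1}) − rank(N^j), giving [3, 1, 1]. So we have 1 block(s) of size 3, 2 block(s) of size 1 → block sizes [3, 1, 1]

Assembling the blocks gives a Jordan form
J =
  [3, 1, 0, 0, 0]
  [0, 3, 1, 0, 0]
  [0, 0, 3, 0, 0]
  [0, 0, 0, 3, 0]
  [0, 0, 0, 0, 3]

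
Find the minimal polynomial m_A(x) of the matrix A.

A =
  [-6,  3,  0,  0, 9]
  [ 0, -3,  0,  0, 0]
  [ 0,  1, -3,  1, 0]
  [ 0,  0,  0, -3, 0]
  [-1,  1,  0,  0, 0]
x^2 + 6*x + 9

The characteristic polynomial is χ_A(x) = (x + 3)^5, so the eigenvalues are known. The minimal polynomial is
  m_A(x) = Π_λ (x − λ)^{k_λ}
where k_λ is the size of the *largest* Jordan block for λ (equivalently, the smallest k with (A − λI)^k v = 0 for every generalised eigenvector v of λ).

  λ = -3: largest Jordan block has size 2, contributing (x + 3)^2

So m_A(x) = (x + 3)^2 = x^2 + 6*x + 9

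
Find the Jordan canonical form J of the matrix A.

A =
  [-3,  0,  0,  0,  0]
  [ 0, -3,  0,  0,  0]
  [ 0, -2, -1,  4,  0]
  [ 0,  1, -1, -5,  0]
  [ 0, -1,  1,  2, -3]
J_2(-3) ⊕ J_1(-3) ⊕ J_1(-3) ⊕ J_1(-3)

The characteristic polynomial is
  det(x·I − A) = x^5 + 15*x^4 + 90*x^3 + 270*x^2 + 405*x + 243 = (x + 3)^5

Eigenvalues and multiplicities (the geometric multiplicity of λ is n − rank(A − λI), which equals the number of Jordan blocks for λ):
  λ = -3: algebraic multiplicity = 5, geometric multiplicity = 4

Determining the block sizes for each eigenvalue:
  λ = -3: 4 blocks summing to 5 forces exactly one block of size 2 and the rest size 1 → block sizes [2, 1, 1, 1]

Assembling the blocks gives a Jordan form
J =
  [-3,  1,  0,  0,  0]
  [ 0, -3,  0,  0,  0]
  [ 0,  0, -3,  0,  0]
  [ 0,  0,  0, -3,  0]
  [ 0,  0,  0,  0, -3]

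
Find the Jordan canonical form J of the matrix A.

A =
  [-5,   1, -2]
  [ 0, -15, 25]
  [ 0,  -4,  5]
J_3(-5)

The characteristic polynomial is
  det(x·I − A) = x^3 + 15*x^2 + 75*x + 125 = (x + 5)^3

Eigenvalues and multiplicities (the geometric multiplicity of λ is n − rank(A − λI), which equals the number of Jordan blocks for λ):
  λ = -5: algebraic multiplicity = 3, geometric multiplicity = 1

Determining the block sizes for each eigenvalue:
  λ = -5: one block (gm = 1), so the single block has size am = 3 → block sizes [3]

Assembling the blocks gives a Jordan form
J =
  [-5,  1,  0]
  [ 0, -5,  1]
  [ 0,  0, -5]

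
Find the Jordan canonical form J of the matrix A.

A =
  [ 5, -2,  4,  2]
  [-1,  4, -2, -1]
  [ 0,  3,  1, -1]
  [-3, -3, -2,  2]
J_2(3) ⊕ J_2(3)

The characteristic polynomial is
  det(x·I − A) = x^4 - 12*x^3 + 54*x^2 - 108*x + 81 = (x - 3)^4

Eigenvalues and multiplicities (the geometric multiplicity of λ is n − rank(A − λI), which equals the number of Jordan blocks for λ):
  λ = 3: algebraic multiplicity = 4, geometric multiplicity = 2

Determining the block sizes for each eigenvalue:
  λ = 3: with am = 4 and gm = 2, the partition is not yet determined (e.g. several partitions of 4 into 2 parts exist). Let N = A − (3)·I. Computing rank(N^1) = 2, rank(N^2) = 0; the number of blocks of size ≥ j is rank(N^{j−1}) − rank(N^j), giving [2, 2]. So we have 2 block(s) of size 2 → block sizes [2, 2]

Assembling the blocks gives a Jordan form
J =
  [3, 1, 0, 0]
  [0, 3, 0, 0]
  [0, 0, 3, 1]
  [0, 0, 0, 3]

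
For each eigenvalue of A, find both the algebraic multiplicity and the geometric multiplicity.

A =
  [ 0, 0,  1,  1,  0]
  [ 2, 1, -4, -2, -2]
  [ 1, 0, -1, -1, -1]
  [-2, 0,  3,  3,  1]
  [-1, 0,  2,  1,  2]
λ = 1: alg = 5, geom = 3

Step 1 — factor the characteristic polynomial to read off the algebraic multiplicities:
  χ_A(x) = (x - 1)^5

Step 2 — compute geometric multiplicities via the rank-nullity identity g(λ) = n − rank(A − λI):
  rank(A − (1)·I) = 2, so dim ker(A − (1)·I) = n − 2 = 3

Summary:
  λ = 1: algebraic multiplicity = 5, geometric multiplicity = 3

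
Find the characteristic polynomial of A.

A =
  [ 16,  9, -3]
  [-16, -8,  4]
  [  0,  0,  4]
x^3 - 12*x^2 + 48*x - 64

Expanding det(x·I − A) (e.g. by cofactor expansion or by noting that A is similar to its Jordan form J, which has the same characteristic polynomial as A) gives
  χ_A(x) = x^3 - 12*x^2 + 48*x - 64
which factors as (x - 4)^3. The eigenvalues (with algebraic multiplicities) are λ = 4 with multiplicity 3.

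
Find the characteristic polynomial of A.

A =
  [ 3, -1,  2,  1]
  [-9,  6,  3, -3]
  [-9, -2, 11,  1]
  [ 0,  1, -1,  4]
x^4 - 24*x^3 + 216*x^2 - 864*x + 1296

Expanding det(x·I − A) (e.g. by cofactor expansion or by noting that A is similar to its Jordan form J, which has the same characteristic polynomial as A) gives
  χ_A(x) = x^4 - 24*x^3 + 216*x^2 - 864*x + 1296
which factors as (x - 6)^4. The eigenvalues (with algebraic multiplicities) are λ = 6 with multiplicity 4.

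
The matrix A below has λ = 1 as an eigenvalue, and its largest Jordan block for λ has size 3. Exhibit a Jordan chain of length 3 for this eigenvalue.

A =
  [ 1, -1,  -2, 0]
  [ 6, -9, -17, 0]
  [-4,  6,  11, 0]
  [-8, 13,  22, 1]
A Jordan chain for λ = 1 of length 3:
v_1 = (2, 8, -4, -10)ᵀ
v_2 = (0, 6, -4, -8)ᵀ
v_3 = (1, 0, 0, 0)ᵀ

Let N = A − (1)·I. We want v_3 with N^3 v_3 = 0 but N^2 v_3 ≠ 0; then v_{j-1} := N · v_j for j = 3, …, 2.

Pick v_3 = (1, 0, 0, 0)ᵀ.
Then v_2 = N · v_3 = (0, 6, -4, -8)ᵀ.
Then v_1 = N · v_2 = (2, 8, -4, -10)ᵀ.

Sanity check: (A − (1)·I) v_1 = (0, 0, 0, 0)ᵀ = 0. ✓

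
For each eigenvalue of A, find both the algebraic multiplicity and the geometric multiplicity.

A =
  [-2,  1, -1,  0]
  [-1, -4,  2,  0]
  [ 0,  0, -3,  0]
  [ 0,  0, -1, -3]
λ = -3: alg = 4, geom = 2

Step 1 — factor the characteristic polynomial to read off the algebraic multiplicities:
  χ_A(x) = (x + 3)^4

Step 2 — compute geometric multiplicities via the rank-nullity identity g(λ) = n − rank(A − λI):
  rank(A − (-3)·I) = 2, so dim ker(A − (-3)·I) = n − 2 = 2

Summary:
  λ = -3: algebraic multiplicity = 4, geometric multiplicity = 2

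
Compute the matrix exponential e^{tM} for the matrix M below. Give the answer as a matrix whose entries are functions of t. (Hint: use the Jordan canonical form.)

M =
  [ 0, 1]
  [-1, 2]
e^{tM} =
  [-t*exp(t) + exp(t), t*exp(t)]
  [-t*exp(t), t*exp(t) + exp(t)]

Strategy: write M = P · J · P⁻¹ where J is a Jordan canonical form, so e^{tM} = P · e^{tJ} · P⁻¹, and e^{tJ} can be computed block-by-block.

M has Jordan form
J =
  [1, 1]
  [0, 1]
(up to reordering of blocks).

Per-block formulas:
  For a 2×2 Jordan block J_2(1): exp(t · J_2(1)) = e^(1t)·(I + t·N), where N is the 2×2 nilpotent shift.

After assembling e^{tJ} and conjugating by P, we get:

e^{tM} =
  [-t*exp(t) + exp(t), t*exp(t)]
  [-t*exp(t), t*exp(t) + exp(t)]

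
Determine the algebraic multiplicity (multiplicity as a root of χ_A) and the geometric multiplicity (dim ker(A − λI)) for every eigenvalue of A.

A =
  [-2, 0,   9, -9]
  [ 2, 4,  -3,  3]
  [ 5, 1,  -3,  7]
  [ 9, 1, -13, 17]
λ = 4: alg = 4, geom = 2

Step 1 — factor the characteristic polynomial to read off the algebraic multiplicities:
  χ_A(x) = (x - 4)^4

Step 2 — compute geometric multiplicities via the rank-nullity identity g(λ) = n − rank(A − λI):
  rank(A − (4)·I) = 2, so dim ker(A − (4)·I) = n − 2 = 2

Summary:
  λ = 4: algebraic multiplicity = 4, geometric multiplicity = 2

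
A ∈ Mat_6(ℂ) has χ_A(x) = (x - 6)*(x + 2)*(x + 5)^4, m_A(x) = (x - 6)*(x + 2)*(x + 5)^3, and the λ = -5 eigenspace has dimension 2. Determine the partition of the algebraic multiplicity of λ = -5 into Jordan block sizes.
Block sizes for λ = -5: [3, 1]

Step 1 — from the characteristic polynomial, algebraic multiplicity of λ = -5 is 4. From dim ker(A − (-5)·I) = 2, there are exactly 2 Jordan blocks for λ = -5.
Step 2 — from the minimal polynomial, the factor (x + 5)^3 tells us the largest block for λ = -5 has size 3.
Step 3 — with total size 4, 2 blocks, and largest block 3, the block sizes (in nonincreasing order) are [3, 1].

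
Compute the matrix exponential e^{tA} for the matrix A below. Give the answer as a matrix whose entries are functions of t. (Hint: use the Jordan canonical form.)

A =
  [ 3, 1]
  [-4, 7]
e^{tA} =
  [-2*t*exp(5*t) + exp(5*t), t*exp(5*t)]
  [-4*t*exp(5*t), 2*t*exp(5*t) + exp(5*t)]

Strategy: write A = P · J · P⁻¹ where J is a Jordan canonical form, so e^{tA} = P · e^{tJ} · P⁻¹, and e^{tJ} can be computed block-by-block.

A has Jordan form
J =
  [5, 1]
  [0, 5]
(up to reordering of blocks).

Per-block formulas:
  For a 2×2 Jordan block J_2(5): exp(t · J_2(5)) = e^(5t)·(I + t·N), where N is the 2×2 nilpotent shift.

After assembling e^{tJ} and conjugating by P, we get:

e^{tA} =
  [-2*t*exp(5*t) + exp(5*t), t*exp(5*t)]
  [-4*t*exp(5*t), 2*t*exp(5*t) + exp(5*t)]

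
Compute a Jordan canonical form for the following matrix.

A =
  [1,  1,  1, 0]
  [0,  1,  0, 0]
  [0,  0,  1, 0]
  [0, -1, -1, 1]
J_2(1) ⊕ J_1(1) ⊕ J_1(1)

The characteristic polynomial is
  det(x·I − A) = x^4 - 4*x^3 + 6*x^2 - 4*x + 1 = (x - 1)^4

Eigenvalues and multiplicities (the geometric multiplicity of λ is n − rank(A − λI), which equals the number of Jordan blocks for λ):
  λ = 1: algebraic multiplicity = 4, geometric multiplicity = 3

Determining the block sizes for each eigenvalue:
  λ = 1: 3 blocks summing to 4 forces exactly one block of size 2 and the rest size 1 → block sizes [2, 1, 1]

Assembling the blocks gives a Jordan form
J =
  [1, 1, 0, 0]
  [0, 1, 0, 0]
  [0, 0, 1, 0]
  [0, 0, 0, 1]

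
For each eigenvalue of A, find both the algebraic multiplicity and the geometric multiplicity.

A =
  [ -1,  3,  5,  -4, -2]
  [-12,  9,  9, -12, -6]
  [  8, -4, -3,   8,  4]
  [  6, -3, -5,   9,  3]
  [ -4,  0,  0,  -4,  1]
λ = 3: alg = 5, geom = 2

Step 1 — factor the characteristic polynomial to read off the algebraic multiplicities:
  χ_A(x) = (x - 3)^5

Step 2 — compute geometric multiplicities via the rank-nullity identity g(λ) = n − rank(A − λI):
  rank(A − (3)·I) = 3, so dim ker(A − (3)·I) = n − 3 = 2

Summary:
  λ = 3: algebraic multiplicity = 5, geometric multiplicity = 2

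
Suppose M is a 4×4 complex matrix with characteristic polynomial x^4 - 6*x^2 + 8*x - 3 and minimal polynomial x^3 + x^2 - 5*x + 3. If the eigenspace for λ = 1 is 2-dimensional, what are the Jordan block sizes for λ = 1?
Block sizes for λ = 1: [2, 1]

Step 1 — from the characteristic polynomial, algebraic multiplicity of λ = 1 is 3. From dim ker(M − (1)·I) = 2, there are exactly 2 Jordan blocks for λ = 1.
Step 2 — from the minimal polynomial, the factor (x − 1)^2 tells us the largest block for λ = 1 has size 2.
Step 3 — with total size 3, 2 blocks, and largest block 2, the block sizes (in nonincreasing order) are [2, 1].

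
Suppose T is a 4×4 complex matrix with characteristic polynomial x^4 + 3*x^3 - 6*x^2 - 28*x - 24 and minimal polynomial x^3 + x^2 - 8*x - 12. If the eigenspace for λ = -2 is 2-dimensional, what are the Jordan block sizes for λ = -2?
Block sizes for λ = -2: [2, 1]

Step 1 — from the characteristic polynomial, algebraic multiplicity of λ = -2 is 3. From dim ker(T − (-2)·I) = 2, there are exactly 2 Jordan blocks for λ = -2.
Step 2 — from the minimal polynomial, the factor (x + 2)^2 tells us the largest block for λ = -2 has size 2.
Step 3 — with total size 3, 2 blocks, and largest block 2, the block sizes (in nonincreasing order) are [2, 1].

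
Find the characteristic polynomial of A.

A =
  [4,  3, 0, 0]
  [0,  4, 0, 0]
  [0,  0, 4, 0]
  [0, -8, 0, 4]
x^4 - 16*x^3 + 96*x^2 - 256*x + 256

Expanding det(x·I − A) (e.g. by cofactor expansion or by noting that A is similar to its Jordan form J, which has the same characteristic polynomial as A) gives
  χ_A(x) = x^4 - 16*x^3 + 96*x^2 - 256*x + 256
which factors as (x - 4)^4. The eigenvalues (with algebraic multiplicities) are λ = 4 with multiplicity 4.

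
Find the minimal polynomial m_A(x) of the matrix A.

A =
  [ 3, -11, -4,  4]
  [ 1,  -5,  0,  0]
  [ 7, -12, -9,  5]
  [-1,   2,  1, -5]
x^3 + 12*x^2 + 48*x + 64

The characteristic polynomial is χ_A(x) = (x + 4)^4, so the eigenvalues are known. The minimal polynomial is
  m_A(x) = Π_λ (x − λ)^{k_λ}
where k_λ is the size of the *largest* Jordan block for λ (equivalently, the smallest k with (A − λI)^k v = 0 for every generalised eigenvector v of λ).

  λ = -4: largest Jordan block has size 3, contributing (x + 4)^3

So m_A(x) = (x + 4)^3 = x^3 + 12*x^2 + 48*x + 64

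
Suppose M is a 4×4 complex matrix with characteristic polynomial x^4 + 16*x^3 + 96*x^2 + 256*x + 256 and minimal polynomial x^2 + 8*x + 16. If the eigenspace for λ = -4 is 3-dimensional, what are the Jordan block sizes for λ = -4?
Block sizes for λ = -4: [2, 1, 1]

Step 1 — from the characteristic polynomial, algebraic multiplicity of λ = -4 is 4. From dim ker(M − (-4)·I) = 3, there are exactly 3 Jordan blocks for λ = -4.
Step 2 — from the minimal polynomial, the factor (x + 4)^2 tells us the largest block for λ = -4 has size 2.
Step 3 — with total size 4, 3 blocks, and largest block 2, the block sizes (in nonincreasing order) are [2, 1, 1].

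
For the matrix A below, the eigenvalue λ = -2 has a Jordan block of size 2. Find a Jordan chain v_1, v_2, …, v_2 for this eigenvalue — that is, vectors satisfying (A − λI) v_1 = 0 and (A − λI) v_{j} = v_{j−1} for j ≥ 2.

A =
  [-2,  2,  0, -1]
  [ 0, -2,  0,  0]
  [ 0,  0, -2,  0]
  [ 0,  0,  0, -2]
A Jordan chain for λ = -2 of length 2:
v_1 = (2, 0, 0, 0)ᵀ
v_2 = (0, 1, 0, 0)ᵀ

Let N = A − (-2)·I. We want v_2 with N^2 v_2 = 0 but N^1 v_2 ≠ 0; then v_{j-1} := N · v_j for j = 2, …, 2.

Pick v_2 = (0, 1, 0, 0)ᵀ.
Then v_1 = N · v_2 = (2, 0, 0, 0)ᵀ.

Sanity check: (A − (-2)·I) v_1 = (0, 0, 0, 0)ᵀ = 0. ✓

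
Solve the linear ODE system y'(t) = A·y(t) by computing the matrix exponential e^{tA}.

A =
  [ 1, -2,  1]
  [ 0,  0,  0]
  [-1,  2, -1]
e^{tA} =
  [t + 1, -2*t, t]
  [0, 1, 0]
  [-t, 2*t, 1 - t]

Strategy: write A = P · J · P⁻¹ where J is a Jordan canonical form, so e^{tA} = P · e^{tJ} · P⁻¹, and e^{tJ} can be computed block-by-block.

A has Jordan form
J =
  [0, 1, 0]
  [0, 0, 0]
  [0, 0, 0]
(up to reordering of blocks).

Per-block formulas:
  For a 1×1 block at λ = 0: exp(t · [0]) = [e^(0t)].
  For a 2×2 Jordan block J_2(0): exp(t · J_2(0)) = e^(0t)·(I + t·N), where N is the 2×2 nilpotent shift.

After assembling e^{tJ} and conjugating by P, we get:

e^{tA} =
  [t + 1, -2*t, t]
  [0, 1, 0]
  [-t, 2*t, 1 - t]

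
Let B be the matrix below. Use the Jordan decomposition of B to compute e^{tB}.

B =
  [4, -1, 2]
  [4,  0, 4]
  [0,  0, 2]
e^{tB} =
  [2*t*exp(2*t) + exp(2*t), -t*exp(2*t), 2*t*exp(2*t)]
  [4*t*exp(2*t), -2*t*exp(2*t) + exp(2*t), 4*t*exp(2*t)]
  [0, 0, exp(2*t)]

Strategy: write B = P · J · P⁻¹ where J is a Jordan canonical form, so e^{tB} = P · e^{tJ} · P⁻¹, and e^{tJ} can be computed block-by-block.

B has Jordan form
J =
  [2, 1, 0]
  [0, 2, 0]
  [0, 0, 2]
(up to reordering of blocks).

Per-block formulas:
  For a 1×1 block at λ = 2: exp(t · [2]) = [e^(2t)].
  For a 2×2 Jordan block J_2(2): exp(t · J_2(2)) = e^(2t)·(I + t·N), where N is the 2×2 nilpotent shift.

After assembling e^{tJ} and conjugating by P, we get:

e^{tB} =
  [2*t*exp(2*t) + exp(2*t), -t*exp(2*t), 2*t*exp(2*t)]
  [4*t*exp(2*t), -2*t*exp(2*t) + exp(2*t), 4*t*exp(2*t)]
  [0, 0, exp(2*t)]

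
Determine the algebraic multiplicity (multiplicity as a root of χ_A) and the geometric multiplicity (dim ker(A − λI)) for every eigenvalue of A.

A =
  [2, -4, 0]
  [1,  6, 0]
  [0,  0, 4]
λ = 4: alg = 3, geom = 2

Step 1 — factor the characteristic polynomial to read off the algebraic multiplicities:
  χ_A(x) = (x - 4)^3

Step 2 — compute geometric multiplicities via the rank-nullity identity g(λ) = n − rank(A − λI):
  rank(A − (4)·I) = 1, so dim ker(A − (4)·I) = n − 1 = 2

Summary:
  λ = 4: algebraic multiplicity = 3, geometric multiplicity = 2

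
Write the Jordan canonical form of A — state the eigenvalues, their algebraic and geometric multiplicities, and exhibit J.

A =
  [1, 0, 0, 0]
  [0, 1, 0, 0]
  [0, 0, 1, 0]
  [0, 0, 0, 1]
J_1(1) ⊕ J_1(1) ⊕ J_1(1) ⊕ J_1(1)

The characteristic polynomial is
  det(x·I − A) = x^4 - 4*x^3 + 6*x^2 - 4*x + 1 = (x - 1)^4

Eigenvalues and multiplicities (the geometric multiplicity of λ is n − rank(A − λI), which equals the number of Jordan blocks for λ):
  λ = 1: algebraic multiplicity = 4, geometric multiplicity = 4

Determining the block sizes for each eigenvalue:
  λ = 1: gm = am = 4, so every block has size 1 → block sizes [1, 1, 1, 1]

Assembling the blocks gives a Jordan form
J =
  [1, 0, 0, 0]
  [0, 1, 0, 0]
  [0, 0, 1, 0]
  [0, 0, 0, 1]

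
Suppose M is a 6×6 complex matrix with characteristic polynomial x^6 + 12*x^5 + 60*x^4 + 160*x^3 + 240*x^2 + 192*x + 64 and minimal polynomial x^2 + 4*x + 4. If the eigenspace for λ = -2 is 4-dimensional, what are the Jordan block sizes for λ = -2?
Block sizes for λ = -2: [2, 2, 1, 1]

Step 1 — from the characteristic polynomial, algebraic multiplicity of λ = -2 is 6. From dim ker(M − (-2)·I) = 4, there are exactly 4 Jordan blocks for λ = -2.
Step 2 — from the minimal polynomial, the factor (x + 2)^2 tells us the largest block for λ = -2 has size 2.
Step 3 — with total size 6, 4 blocks, and largest block 2, the block sizes (in nonincreasing order) are [2, 2, 1, 1].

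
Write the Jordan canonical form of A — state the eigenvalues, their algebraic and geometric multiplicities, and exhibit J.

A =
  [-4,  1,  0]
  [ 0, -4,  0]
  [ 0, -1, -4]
J_2(-4) ⊕ J_1(-4)

The characteristic polynomial is
  det(x·I − A) = x^3 + 12*x^2 + 48*x + 64 = (x + 4)^3

Eigenvalues and multiplicities (the geometric multiplicity of λ is n − rank(A − λI), which equals the number of Jordan blocks for λ):
  λ = -4: algebraic multiplicity = 3, geometric multiplicity = 2

Determining the block sizes for each eigenvalue:
  λ = -4: 2 blocks summing to 3 forces exactly one block of size 2 and the rest size 1 → block sizes [2, 1]

Assembling the blocks gives a Jordan form
J =
  [-4,  1,  0]
  [ 0, -4,  0]
  [ 0,  0, -4]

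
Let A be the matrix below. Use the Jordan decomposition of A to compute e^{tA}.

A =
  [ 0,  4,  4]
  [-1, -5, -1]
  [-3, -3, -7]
e^{tA} =
  [4*t*exp(-4*t) + exp(-4*t), 4*t*exp(-4*t), 4*t*exp(-4*t)]
  [-t*exp(-4*t), -t*exp(-4*t) + exp(-4*t), -t*exp(-4*t)]
  [-3*t*exp(-4*t), -3*t*exp(-4*t), -3*t*exp(-4*t) + exp(-4*t)]

Strategy: write A = P · J · P⁻¹ where J is a Jordan canonical form, so e^{tA} = P · e^{tJ} · P⁻¹, and e^{tJ} can be computed block-by-block.

A has Jordan form
J =
  [-4,  1,  0]
  [ 0, -4,  0]
  [ 0,  0, -4]
(up to reordering of blocks).

Per-block formulas:
  For a 2×2 Jordan block J_2(-4): exp(t · J_2(-4)) = e^(-4t)·(I + t·N), where N is the 2×2 nilpotent shift.
  For a 1×1 block at λ = -4: exp(t · [-4]) = [e^(-4t)].

After assembling e^{tJ} and conjugating by P, we get:

e^{tA} =
  [4*t*exp(-4*t) + exp(-4*t), 4*t*exp(-4*t), 4*t*exp(-4*t)]
  [-t*exp(-4*t), -t*exp(-4*t) + exp(-4*t), -t*exp(-4*t)]
  [-3*t*exp(-4*t), -3*t*exp(-4*t), -3*t*exp(-4*t) + exp(-4*t)]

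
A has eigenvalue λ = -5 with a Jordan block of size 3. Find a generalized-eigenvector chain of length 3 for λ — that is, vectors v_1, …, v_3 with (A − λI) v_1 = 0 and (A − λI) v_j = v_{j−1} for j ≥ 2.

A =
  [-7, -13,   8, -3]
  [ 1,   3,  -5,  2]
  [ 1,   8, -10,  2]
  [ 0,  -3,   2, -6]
A Jordan chain for λ = -5 of length 3:
v_1 = (-1, 1, 1, -1)ᵀ
v_2 = (-2, 1, 1, 0)ᵀ
v_3 = (1, 0, 0, 0)ᵀ

Let N = A − (-5)·I. We want v_3 with N^3 v_3 = 0 but N^2 v_3 ≠ 0; then v_{j-1} := N · v_j for j = 3, …, 2.

Pick v_3 = (1, 0, 0, 0)ᵀ.
Then v_2 = N · v_3 = (-2, 1, 1, 0)ᵀ.
Then v_1 = N · v_2 = (-1, 1, 1, -1)ᵀ.

Sanity check: (A − (-5)·I) v_1 = (0, 0, 0, 0)ᵀ = 0. ✓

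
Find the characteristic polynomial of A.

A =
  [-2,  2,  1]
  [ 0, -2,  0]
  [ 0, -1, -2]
x^3 + 6*x^2 + 12*x + 8

Expanding det(x·I − A) (e.g. by cofactor expansion or by noting that A is similar to its Jordan form J, which has the same characteristic polynomial as A) gives
  χ_A(x) = x^3 + 6*x^2 + 12*x + 8
which factors as (x + 2)^3. The eigenvalues (with algebraic multiplicities) are λ = -2 with multiplicity 3.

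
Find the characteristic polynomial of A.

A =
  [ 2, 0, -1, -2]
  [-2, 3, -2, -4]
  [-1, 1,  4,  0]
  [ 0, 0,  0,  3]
x^4 - 12*x^3 + 54*x^2 - 108*x + 81

Expanding det(x·I − A) (e.g. by cofactor expansion or by noting that A is similar to its Jordan form J, which has the same characteristic polynomial as A) gives
  χ_A(x) = x^4 - 12*x^3 + 54*x^2 - 108*x + 81
which factors as (x - 3)^4. The eigenvalues (with algebraic multiplicities) are λ = 3 with multiplicity 4.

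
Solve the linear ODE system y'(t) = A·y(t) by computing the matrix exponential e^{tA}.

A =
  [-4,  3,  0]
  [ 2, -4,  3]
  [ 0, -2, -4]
e^{tA} =
  [3*t^2*exp(-4*t) + exp(-4*t), 3*t*exp(-4*t), 9*t^2*exp(-4*t)/2]
  [2*t*exp(-4*t), exp(-4*t), 3*t*exp(-4*t)]
  [-2*t^2*exp(-4*t), -2*t*exp(-4*t), -3*t^2*exp(-4*t) + exp(-4*t)]

Strategy: write A = P · J · P⁻¹ where J is a Jordan canonical form, so e^{tA} = P · e^{tJ} · P⁻¹, and e^{tJ} can be computed block-by-block.

A has Jordan form
J =
  [-4,  1,  0]
  [ 0, -4,  1]
  [ 0,  0, -4]
(up to reordering of blocks).

Per-block formulas:
  For a 3×3 Jordan block J_3(-4): exp(t · J_3(-4)) = e^(-4t)·(I + t·N + (t^2/2)·N^2), where N is the 3×3 nilpotent shift.

After assembling e^{tJ} and conjugating by P, we get:

e^{tA} =
  [3*t^2*exp(-4*t) + exp(-4*t), 3*t*exp(-4*t), 9*t^2*exp(-4*t)/2]
  [2*t*exp(-4*t), exp(-4*t), 3*t*exp(-4*t)]
  [-2*t^2*exp(-4*t), -2*t*exp(-4*t), -3*t^2*exp(-4*t) + exp(-4*t)]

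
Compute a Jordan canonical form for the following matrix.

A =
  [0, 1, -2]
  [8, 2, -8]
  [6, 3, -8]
J_2(-2) ⊕ J_1(-2)

The characteristic polynomial is
  det(x·I − A) = x^3 + 6*x^2 + 12*x + 8 = (x + 2)^3

Eigenvalues and multiplicities (the geometric multiplicity of λ is n − rank(A − λI), which equals the number of Jordan blocks for λ):
  λ = -2: algebraic multiplicity = 3, geometric multiplicity = 2

Determining the block sizes for each eigenvalue:
  λ = -2: 2 blocks summing to 3 forces exactly one block of size 2 and the rest size 1 → block sizes [2, 1]

Assembling the blocks gives a Jordan form
J =
  [-2,  1,  0]
  [ 0, -2,  0]
  [ 0,  0, -2]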